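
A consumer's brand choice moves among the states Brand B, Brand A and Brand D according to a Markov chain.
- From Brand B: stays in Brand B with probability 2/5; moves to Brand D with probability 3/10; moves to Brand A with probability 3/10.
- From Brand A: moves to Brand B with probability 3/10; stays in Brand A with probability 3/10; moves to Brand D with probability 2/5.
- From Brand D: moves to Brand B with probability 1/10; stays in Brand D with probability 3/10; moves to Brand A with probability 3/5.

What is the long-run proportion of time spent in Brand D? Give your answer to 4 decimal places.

Let the stationary distribution be π with π = πP and π_1 + π_2 + π_3 = 1.
π_1 = 0.4·π_1 + 0.3·π_2 + 0.1·π_3
π_2 = 0.3·π_1 + 0.3·π_2 + 0.6·π_3
Solving with the normalization constraint gives π = (0.2577, 0.4021, 0.3402).
So the stationary probability of Brand D is 0.3402.

0.3402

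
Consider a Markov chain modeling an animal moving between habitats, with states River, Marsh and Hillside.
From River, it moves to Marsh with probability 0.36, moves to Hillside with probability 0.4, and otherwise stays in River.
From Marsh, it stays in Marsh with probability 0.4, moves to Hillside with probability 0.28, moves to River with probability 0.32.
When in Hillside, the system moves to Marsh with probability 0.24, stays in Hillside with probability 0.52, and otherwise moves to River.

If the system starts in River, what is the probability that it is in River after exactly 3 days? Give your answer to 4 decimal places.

0.2661

Propagate the distribution vector 3 days from River.
After 0 days: (1.0000, 0.0000, 0.0000)
After 1 day: (0.2400, 0.3600, 0.4000)
After 2 days: (0.2688, 0.3264, 0.4048)
After 3 days: (0.2661, 0.3245, 0.4094)
P(in River after 3 days) = 0.2661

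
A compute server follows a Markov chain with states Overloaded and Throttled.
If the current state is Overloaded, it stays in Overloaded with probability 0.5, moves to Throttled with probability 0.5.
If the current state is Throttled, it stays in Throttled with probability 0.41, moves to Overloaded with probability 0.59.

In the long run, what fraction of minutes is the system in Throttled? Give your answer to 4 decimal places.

Let the stationary distribution be π with π = πP and π_1 + π_2 = 1.
π_1 = 0.5·π_1 + 0.59·π_2
Solving with the normalization constraint gives π = (0.5413, 0.4587).
So the stationary probability of Throttled is 0.4587.

0.4587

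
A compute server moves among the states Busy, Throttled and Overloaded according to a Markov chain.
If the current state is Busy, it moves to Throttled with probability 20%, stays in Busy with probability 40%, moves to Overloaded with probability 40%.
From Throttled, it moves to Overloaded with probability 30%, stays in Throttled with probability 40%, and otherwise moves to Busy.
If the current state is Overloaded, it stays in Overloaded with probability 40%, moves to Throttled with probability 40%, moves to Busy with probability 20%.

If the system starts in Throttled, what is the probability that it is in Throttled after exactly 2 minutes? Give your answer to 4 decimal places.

0.3400

Sum over the intermediate state after 1 minute:
P = P(Throttled→Busy)·P(Busy→Throttled) + P(Throttled→Throttled)·P(Throttled→Throttled) + P(Throttled→Overloaded)·P(Overloaded→Throttled)
  = 0.3×0.2 + 0.4×0.4 + 0.3×0.4
  = 0.0600 + 0.1600 + 0.1200 = 0.3400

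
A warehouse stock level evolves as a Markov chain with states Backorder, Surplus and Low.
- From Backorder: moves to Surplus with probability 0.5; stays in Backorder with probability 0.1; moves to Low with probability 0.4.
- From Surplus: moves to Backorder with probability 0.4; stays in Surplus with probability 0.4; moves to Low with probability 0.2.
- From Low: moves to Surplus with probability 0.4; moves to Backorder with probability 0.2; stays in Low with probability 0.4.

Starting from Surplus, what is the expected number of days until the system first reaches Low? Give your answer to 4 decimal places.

3.8235

Let t(s) be the expected number of days to first reach Low from state s, with t(Low) = 0. Conditioning on the first day:
t(Backorder) = 1 + 0.1·t(Backorder) + 0.5·t(Surplus)
t(Surplus) = 1 + 0.4·t(Backorder) + 0.4·t(Surplus)
Solving: t(Backorder) = 3.2353, t(Surplus) = 3.8235.
Expected days from Surplus to Low: 3.8235.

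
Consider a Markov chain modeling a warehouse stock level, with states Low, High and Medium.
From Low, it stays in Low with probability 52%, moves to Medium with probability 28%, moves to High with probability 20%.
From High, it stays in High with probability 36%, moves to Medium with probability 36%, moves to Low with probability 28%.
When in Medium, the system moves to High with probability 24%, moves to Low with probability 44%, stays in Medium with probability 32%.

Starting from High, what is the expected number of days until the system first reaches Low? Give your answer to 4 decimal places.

2.9817

Let t(s) be the expected number of days to first reach Low from state s, with t(Low) = 0. Conditioning on the first day:
t(High) = 1 + 0.36·t(High) + 0.36·t(Medium)
t(Medium) = 1 + 0.24·t(High) + 0.32·t(Medium)
Solving: t(High) = 2.9817, t(Medium) = 2.5229.
Expected days from High to Low: 2.9817.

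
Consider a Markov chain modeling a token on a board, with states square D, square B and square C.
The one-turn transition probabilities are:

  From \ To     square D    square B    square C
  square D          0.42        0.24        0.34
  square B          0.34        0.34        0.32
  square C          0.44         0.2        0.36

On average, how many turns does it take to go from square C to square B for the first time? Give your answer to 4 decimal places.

Let t(s) be the expected number of turns to first reach square B from state s, with t(square B) = 0. Conditioning on the first turn:
t(square D) = 1 + 0.42·t(square D) + 0.34·t(square C)
t(square C) = 1 + 0.44·t(square D) + 0.36·t(square C)
Solving: t(square D) = 4.4224, t(square C) = 4.6029.
Expected turns from square C to square B: 4.6029.

4.6029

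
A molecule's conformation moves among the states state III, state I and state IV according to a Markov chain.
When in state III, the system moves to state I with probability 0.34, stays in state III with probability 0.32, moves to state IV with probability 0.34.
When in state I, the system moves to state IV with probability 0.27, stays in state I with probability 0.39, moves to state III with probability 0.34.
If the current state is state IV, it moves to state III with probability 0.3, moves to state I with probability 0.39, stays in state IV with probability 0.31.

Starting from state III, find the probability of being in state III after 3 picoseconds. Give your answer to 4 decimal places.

Propagate the distribution vector 3 picoseconds from state III.
After 0 picoseconds: (1.0000, 0.0000, 0.0000)
After 1 picosecond: (0.3200, 0.3400, 0.3400)
After 2 picoseconds: (0.3200, 0.3740, 0.3060)
After 3 picoseconds: (0.3214, 0.3740, 0.3046)
P(in state III after 3 picoseconds) = 0.3214

0.3214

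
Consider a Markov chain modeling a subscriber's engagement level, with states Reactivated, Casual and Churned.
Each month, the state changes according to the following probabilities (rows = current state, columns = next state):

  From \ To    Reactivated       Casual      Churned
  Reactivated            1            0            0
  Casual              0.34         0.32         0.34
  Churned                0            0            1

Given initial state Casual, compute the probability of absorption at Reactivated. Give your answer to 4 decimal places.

Let h(s) be the probability of absorption at Reactivated starting from transient state s. Then h(Reactivated) = 1 and h(Churned) = 0. By first-step analysis:
h(Casual) = 0.34·1 + 0.32·h(Casual) + 0.34·0
Solving: h(Casual) = 0.5000.
Starting from Casual, the probability is 0.5000.

0.5000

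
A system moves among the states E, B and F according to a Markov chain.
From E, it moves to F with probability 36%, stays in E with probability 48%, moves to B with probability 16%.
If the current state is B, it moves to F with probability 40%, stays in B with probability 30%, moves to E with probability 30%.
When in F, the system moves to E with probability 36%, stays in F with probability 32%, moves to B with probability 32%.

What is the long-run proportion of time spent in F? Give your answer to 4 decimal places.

Let the stationary distribution be π with π = πP and π_1 + π_2 + π_3 = 1.
π_1 = 0.48·π_1 + 0.3·π_2 + 0.36·π_3
π_2 = 0.16·π_1 + 0.3·π_2 + 0.32·π_3
Solving with the normalization constraint gives π = (0.3919, 0.2523, 0.3559).
So the stationary probability of F is 0.3559.

0.3559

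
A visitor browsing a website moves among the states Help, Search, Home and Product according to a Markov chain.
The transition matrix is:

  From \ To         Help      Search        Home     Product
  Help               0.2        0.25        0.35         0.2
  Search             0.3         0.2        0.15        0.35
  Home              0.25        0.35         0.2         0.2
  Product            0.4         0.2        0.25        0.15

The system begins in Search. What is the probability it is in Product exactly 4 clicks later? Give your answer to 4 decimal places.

Propagate the distribution vector 4 clicks from Search.
After 0 clicks: (0.0000, 1.0000, 0.0000, 0.0000)
After 1 click: (0.3000, 0.2000, 0.1500, 0.3500)
After 2 clicks: (0.2975, 0.2375, 0.2525, 0.2125)
After 3 clicks: (0.2789, 0.2528, 0.2434, 0.2250)
After 4 clicks: (0.2824, 0.2505, 0.2404, 0.2267)
P(in Product after 4 clicks) = 0.2267

0.2267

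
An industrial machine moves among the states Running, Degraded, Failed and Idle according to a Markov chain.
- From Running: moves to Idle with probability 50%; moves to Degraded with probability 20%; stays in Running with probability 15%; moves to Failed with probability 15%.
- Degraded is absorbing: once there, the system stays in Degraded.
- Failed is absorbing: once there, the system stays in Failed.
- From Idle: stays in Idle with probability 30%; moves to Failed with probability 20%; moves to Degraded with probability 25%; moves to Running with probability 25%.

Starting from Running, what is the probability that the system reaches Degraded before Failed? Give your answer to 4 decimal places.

Let h(s) be the probability of absorption at Degraded starting from transient state s. Then h(Degraded) = 1 and h(Failed) = 0. By first-step analysis:
h(Running) = 0.15·h(Running) + 0.2·1 + 0.15·0 + 0.5·h(Idle)
h(Idle) = 0.25·h(Running) + 0.25·1 + 0.2·0 + 0.3·h(Idle)
Solving: h(Running) = 0.5638, h(Idle) = 0.5585.
Starting from Running, the probability is 0.5638.

0.5638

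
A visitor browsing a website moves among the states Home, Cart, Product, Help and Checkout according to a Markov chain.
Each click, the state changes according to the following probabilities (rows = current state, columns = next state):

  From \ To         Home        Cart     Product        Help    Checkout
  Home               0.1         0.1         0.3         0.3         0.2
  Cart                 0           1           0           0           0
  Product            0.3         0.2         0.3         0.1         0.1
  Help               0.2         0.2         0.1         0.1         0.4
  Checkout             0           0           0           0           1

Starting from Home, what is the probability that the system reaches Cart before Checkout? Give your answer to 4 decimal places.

0.4048

Let h(s) be the probability of absorption at Cart starting from transient state s. Then h(Cart) = 1 and h(Checkout) = 0. By first-step analysis:
h(Home) = 0.1·h(Home) + 0.1·1 + 0.3·h(Product) + 0.3·h(Help) + 0.2·0
h(Product) = 0.3·h(Home) + 0.2·1 + 0.3·h(Product) + 0.1·h(Help) + 0.1·0
h(Help) = 0.2·h(Home) + 0.2·1 + 0.1·h(Product) + 0.1·h(Help) + 0.4·0
Solving: h(Home) = 0.4048, h(Product) = 0.5119, h(Help) = 0.3690.
Starting from Home, the probability is 0.4048.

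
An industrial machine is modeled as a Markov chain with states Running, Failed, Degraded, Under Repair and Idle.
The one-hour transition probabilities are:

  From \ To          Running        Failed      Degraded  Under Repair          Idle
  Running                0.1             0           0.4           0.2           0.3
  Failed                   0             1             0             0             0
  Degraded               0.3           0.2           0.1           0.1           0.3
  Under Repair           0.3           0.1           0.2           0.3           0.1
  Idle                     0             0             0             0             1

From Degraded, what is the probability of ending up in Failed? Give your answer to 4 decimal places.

Let h(s) be the probability of absorption at Failed starting from transient state s. Then h(Failed) = 1 and h(Idle) = 0. By first-step analysis:
h(Running) = 0.1·h(Running) + 0.4·h(Degraded) + 0.2·h(Under Repair) + 0.3·0
h(Degraded) = 0.3·h(Running) + 0.2·1 + 0.1·h(Degraded) + 0.1·h(Under Repair) + 0.3·0
h(Under Repair) = 0.3·h(Running) + 0.1·1 + 0.2·h(Degraded) + 0.3·h(Under Repair) + 0.1·0
Solving: h(Running) = 0.2222, h(Degraded) = 0.3333, h(Under Repair) = 0.3333.
Starting from Degraded, the probability is 0.3333.

0.3333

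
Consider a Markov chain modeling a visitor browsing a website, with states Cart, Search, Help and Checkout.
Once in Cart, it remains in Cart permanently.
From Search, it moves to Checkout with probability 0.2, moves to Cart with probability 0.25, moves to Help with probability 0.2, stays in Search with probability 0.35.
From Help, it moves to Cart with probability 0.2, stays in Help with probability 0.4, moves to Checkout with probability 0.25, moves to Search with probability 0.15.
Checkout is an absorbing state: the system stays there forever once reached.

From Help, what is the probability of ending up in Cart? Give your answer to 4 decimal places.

Let h(s) be the probability of absorption at Cart starting from transient state s. Then h(Cart) = 1 and h(Checkout) = 0. By first-step analysis:
h(Search) = 0.25·1 + 0.35·h(Search) + 0.2·h(Help) + 0.2·0
h(Help) = 0.2·1 + 0.15·h(Search) + 0.4·h(Help) + 0.25·0
Solving: h(Search) = 0.5278, h(Help) = 0.4653.
Starting from Help, the probability is 0.4653.

0.4653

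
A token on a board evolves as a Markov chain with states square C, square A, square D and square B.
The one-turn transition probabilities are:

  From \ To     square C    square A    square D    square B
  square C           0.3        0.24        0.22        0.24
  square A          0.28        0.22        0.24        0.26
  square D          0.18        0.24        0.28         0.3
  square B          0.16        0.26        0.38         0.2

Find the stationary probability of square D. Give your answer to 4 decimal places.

0.2820

Let the stationary distribution be π with π = πP and π_1 + π_2 + π_3 + π_4 = 1.
π_1 = 0.3·π_1 + 0.28·π_2 + 0.18·π_3 + 0.16·π_4
π_2 = 0.24·π_1 + 0.22·π_2 + 0.24·π_3 + 0.26·π_4
π_3 = 0.22·π_1 + 0.24·π_2 + 0.28·π_3 + 0.38·π_4
Solving with the normalization constraint gives π = (0.2261, 0.2402, 0.2820, 0.2517).
So the stationary probability of square D is 0.2820.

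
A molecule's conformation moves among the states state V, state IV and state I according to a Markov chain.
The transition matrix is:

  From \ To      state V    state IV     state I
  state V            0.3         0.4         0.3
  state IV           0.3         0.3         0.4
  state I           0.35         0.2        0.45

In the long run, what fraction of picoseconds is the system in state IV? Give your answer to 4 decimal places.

Let the stationary distribution be π with π = πP and π_1 + π_2 + π_3 = 1.
π_1 = 0.3·π_1 + 0.3·π_2 + 0.35·π_3
π_2 = 0.4·π_1 + 0.3·π_2 + 0.2·π_3
Solving with the normalization constraint gives π = (0.3194, 0.2932, 0.3874).
So the stationary probability of state IV is 0.2932.

0.2932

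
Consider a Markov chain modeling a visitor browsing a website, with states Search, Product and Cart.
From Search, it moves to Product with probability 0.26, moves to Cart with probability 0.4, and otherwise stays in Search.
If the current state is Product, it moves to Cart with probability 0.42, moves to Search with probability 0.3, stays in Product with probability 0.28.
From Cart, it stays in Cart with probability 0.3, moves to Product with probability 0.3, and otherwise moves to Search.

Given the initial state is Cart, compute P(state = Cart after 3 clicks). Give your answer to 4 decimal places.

0.3680

Propagate the distribution vector 3 clicks from Cart.
After 0 clicks: (0.0000, 0.0000, 1.0000)
After 1 click: (0.4000, 0.3000, 0.3000)
After 2 clicks: (0.3460, 0.2780, 0.3760)
After 3 clicks: (0.3514, 0.2806, 0.3680)
P(in Cart after 3 clicks) = 0.3680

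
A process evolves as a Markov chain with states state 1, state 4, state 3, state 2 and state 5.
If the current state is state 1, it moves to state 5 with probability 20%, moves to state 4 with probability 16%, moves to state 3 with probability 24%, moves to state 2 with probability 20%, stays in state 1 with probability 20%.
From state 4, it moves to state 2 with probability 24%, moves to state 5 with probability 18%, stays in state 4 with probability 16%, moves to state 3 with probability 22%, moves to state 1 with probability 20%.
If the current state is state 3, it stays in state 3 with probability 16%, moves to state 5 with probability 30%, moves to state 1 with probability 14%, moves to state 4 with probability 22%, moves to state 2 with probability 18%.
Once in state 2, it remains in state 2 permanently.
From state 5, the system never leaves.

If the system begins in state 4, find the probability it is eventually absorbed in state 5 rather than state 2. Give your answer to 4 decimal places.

Let h(s) be the probability of absorption at state 5 starting from transient state s. Then h(state 5) = 1 and h(state 2) = 0. By first-step analysis:
h(state 1) = 0.2·h(state 1) + 0.16·h(state 4) + 0.24·h(state 3) + 0.2·0 + 0.2·1
h(state 4) = 0.2·h(state 1) + 0.16·h(state 4) + 0.22·h(state 3) + 0.24·0 + 0.18·1
h(state 3) = 0.14·h(state 1) + 0.22·h(state 4) + 0.16·h(state 3) + 0.18·0 + 0.3·1
Solving: h(state 1) = 0.5189, h(state 4) = 0.4875, h(state 3) = 0.5713.
Starting from state 4, the probability is 0.4875.

0.4875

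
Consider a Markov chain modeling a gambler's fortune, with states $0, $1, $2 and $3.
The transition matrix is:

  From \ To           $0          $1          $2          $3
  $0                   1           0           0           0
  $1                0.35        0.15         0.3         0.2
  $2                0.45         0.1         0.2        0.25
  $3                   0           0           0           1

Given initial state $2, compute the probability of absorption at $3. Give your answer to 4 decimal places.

0.3577

Let h(s) be the probability of absorption at $3 starting from transient state s. Then h($3) = 1 and h($0) = 0. By first-step analysis:
h($1) = 0.35·0 + 0.15·h($1) + 0.3·h($2) + 0.2·1
h($2) = 0.45·0 + 0.1·h($1) + 0.2·h($2) + 0.25·1
Solving: h($1) = 0.3615, h($2) = 0.3577.
Starting from $2, the probability is 0.3577.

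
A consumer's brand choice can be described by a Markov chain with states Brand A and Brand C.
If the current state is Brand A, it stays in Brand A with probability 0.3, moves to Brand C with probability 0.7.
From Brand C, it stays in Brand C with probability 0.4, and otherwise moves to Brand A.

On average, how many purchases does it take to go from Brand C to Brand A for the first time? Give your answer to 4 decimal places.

Let t(s) be the expected number of purchases to first reach Brand A from state s, with t(Brand A) = 0. Conditioning on the first purchase:
t(Brand C) = 1 + 0.4·t(Brand C)
Solving: t(Brand C) = 1.6667.
Expected purchases from Brand C to Brand A: 1.6667.

1.6667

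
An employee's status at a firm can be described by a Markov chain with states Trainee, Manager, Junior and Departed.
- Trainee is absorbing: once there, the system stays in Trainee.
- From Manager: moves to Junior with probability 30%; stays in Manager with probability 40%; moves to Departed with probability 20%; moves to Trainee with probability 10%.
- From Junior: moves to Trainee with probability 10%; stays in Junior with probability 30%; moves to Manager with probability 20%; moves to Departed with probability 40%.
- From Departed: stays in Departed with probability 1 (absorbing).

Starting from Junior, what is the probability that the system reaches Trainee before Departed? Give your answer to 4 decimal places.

Let h(s) be the probability of absorption at Trainee starting from transient state s. Then h(Trainee) = 1 and h(Departed) = 0. By first-step analysis:
h(Manager) = 0.1·1 + 0.4·h(Manager) + 0.3·h(Junior) + 0.2·0
h(Junior) = 0.1·1 + 0.2·h(Manager) + 0.3·h(Junior) + 0.4·0
Solving: h(Manager) = 0.2778, h(Junior) = 0.2222.
Starting from Junior, the probability is 0.2222.

0.2222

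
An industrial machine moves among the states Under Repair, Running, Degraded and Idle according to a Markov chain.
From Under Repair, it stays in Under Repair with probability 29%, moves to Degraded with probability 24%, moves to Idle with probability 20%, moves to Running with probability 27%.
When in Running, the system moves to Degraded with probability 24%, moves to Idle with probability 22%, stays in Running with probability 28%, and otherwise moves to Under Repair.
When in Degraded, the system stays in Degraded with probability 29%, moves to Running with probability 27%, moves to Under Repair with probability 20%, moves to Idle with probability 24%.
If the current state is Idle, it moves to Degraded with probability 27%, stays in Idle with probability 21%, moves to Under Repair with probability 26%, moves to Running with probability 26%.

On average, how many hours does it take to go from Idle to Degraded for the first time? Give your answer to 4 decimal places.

3.9383

Let t(s) be the expected number of hours to first reach Degraded from state s, with t(Degraded) = 0. Conditioning on the first hour:
t(Under Repair) = 1 + 0.29·t(Under Repair) + 0.27·t(Running) + 0.2·t(Idle)
t(Running) = 1 + 0.26·t(Under Repair) + 0.28·t(Running) + 0.22·t(Idle)
t(Idle) = 1 + 0.26·t(Under Repair) + 0.26·t(Running) + 0.21·t(Idle)
Solving: t(Under Repair) = 4.0613, t(Running) = 4.0588, t(Idle) = 3.9383.
Expected hours from Idle to Degraded: 3.9383.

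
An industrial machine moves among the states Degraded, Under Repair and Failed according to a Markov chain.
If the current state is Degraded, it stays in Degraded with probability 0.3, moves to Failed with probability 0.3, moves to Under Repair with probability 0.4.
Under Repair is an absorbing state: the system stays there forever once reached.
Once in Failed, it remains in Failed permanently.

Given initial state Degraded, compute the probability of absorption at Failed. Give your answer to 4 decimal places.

Let h(s) be the probability of absorption at Failed starting from transient state s. Then h(Failed) = 1 and h(Under Repair) = 0. By first-step analysis:
h(Degraded) = 0.3·h(Degraded) + 0.4·0 + 0.3·1
Solving: h(Degraded) = 0.4286.
Starting from Degraded, the probability is 0.4286.

0.4286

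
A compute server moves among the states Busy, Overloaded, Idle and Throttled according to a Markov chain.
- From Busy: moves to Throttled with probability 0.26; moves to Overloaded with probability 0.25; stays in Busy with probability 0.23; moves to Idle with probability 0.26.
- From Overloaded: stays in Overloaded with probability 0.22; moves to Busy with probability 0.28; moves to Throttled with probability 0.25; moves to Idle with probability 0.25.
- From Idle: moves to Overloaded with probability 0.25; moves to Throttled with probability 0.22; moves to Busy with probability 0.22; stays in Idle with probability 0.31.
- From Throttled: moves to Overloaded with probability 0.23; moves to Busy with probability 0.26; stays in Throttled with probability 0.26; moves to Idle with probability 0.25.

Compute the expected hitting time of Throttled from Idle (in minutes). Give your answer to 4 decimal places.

4.2237

Let t(s) be the expected number of minutes to first reach Throttled from state s, with t(Throttled) = 0. Conditioning on the first minute:
t(Busy) = 1 + 0.23·t(Busy) + 0.25·t(Overloaded) + 0.26·t(Idle)
t(Overloaded) = 1 + 0.28·t(Busy) + 0.22·t(Overloaded) + 0.25·t(Idle)
t(Idle) = 1 + 0.22·t(Busy) + 0.25·t(Overloaded) + 0.31·t(Idle)
Solving: t(Busy) = 4.0531, t(Overloaded) = 4.0907, t(Idle) = 4.2237.
Expected minutes from Idle to Throttled: 4.2237.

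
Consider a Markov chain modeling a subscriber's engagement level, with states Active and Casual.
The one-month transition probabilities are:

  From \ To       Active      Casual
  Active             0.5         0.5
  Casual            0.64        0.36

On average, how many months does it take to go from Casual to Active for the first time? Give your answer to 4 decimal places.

1.5625

Let t(s) be the expected number of months to first reach Active from state s, with t(Active) = 0. Conditioning on the first month:
t(Casual) = 1 + 0.36·t(Casual)
Solving: t(Casual) = 1.5625.
Expected months from Casual to Active: 1.5625.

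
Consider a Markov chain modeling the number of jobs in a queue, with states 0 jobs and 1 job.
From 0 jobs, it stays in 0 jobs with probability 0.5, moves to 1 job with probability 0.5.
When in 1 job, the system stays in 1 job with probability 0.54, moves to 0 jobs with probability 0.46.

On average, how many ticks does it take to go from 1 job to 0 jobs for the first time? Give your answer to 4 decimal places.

2.1739

Let t(s) be the expected number of ticks to first reach 0 jobs from state s, with t(0 jobs) = 0. Conditioning on the first tick:
t(1 job) = 1 + 0.54·t(1 job)
Solving: t(1 job) = 2.1739.
Expected ticks from 1 job to 0 jobs: 2.1739.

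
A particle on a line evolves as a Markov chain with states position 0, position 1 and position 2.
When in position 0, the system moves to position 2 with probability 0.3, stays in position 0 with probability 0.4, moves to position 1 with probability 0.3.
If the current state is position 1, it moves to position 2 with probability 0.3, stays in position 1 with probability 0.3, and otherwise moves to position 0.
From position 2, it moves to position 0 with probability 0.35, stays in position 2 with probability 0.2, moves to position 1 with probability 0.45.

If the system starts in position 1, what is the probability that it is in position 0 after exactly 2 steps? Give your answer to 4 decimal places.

0.3850

Sum over the intermediate state after 1 step:
P = P(position 1→position 0)·P(position 0→position 0) + P(position 1→position 1)·P(position 1→position 0) + P(position 1→position 2)·P(position 2→position 0)
  = 0.4×0.4 + 0.3×0.4 + 0.3×0.35
  = 0.1600 + 0.1200 + 0.1050 = 0.3850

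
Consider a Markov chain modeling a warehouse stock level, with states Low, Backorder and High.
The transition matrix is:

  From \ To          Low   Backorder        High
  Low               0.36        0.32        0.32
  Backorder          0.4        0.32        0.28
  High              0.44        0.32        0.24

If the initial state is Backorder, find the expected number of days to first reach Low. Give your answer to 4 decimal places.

Let t(s) be the expected number of days to first reach Low from state s, with t(Low) = 0. Conditioning on the first day:
t(Backorder) = 1 + 0.32·t(Backorder) + 0.28·t(High)
t(High) = 1 + 0.32·t(Backorder) + 0.24·t(High)
Solving: t(Backorder) = 2.4345, t(High) = 2.3408.
Expected days from Backorder to Low: 2.4345.

2.4345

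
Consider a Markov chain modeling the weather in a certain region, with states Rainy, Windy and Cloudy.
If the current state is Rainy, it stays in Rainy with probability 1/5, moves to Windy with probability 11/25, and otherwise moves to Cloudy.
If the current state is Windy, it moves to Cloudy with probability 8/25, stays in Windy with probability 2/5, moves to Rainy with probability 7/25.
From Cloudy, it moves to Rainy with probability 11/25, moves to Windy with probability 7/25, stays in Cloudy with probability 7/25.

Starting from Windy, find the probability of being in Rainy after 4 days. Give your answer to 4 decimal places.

Propagate the distribution vector 4 days from Windy.
After 0 days: (0.0000, 1.0000, 0.0000)
After 1 day: (0.2800, 0.4000, 0.3200)
After 2 days: (0.3088, 0.3728, 0.3184)
After 3 days: (0.3062, 0.3741, 0.3196)
After 4 days: (0.3066, 0.3739, 0.3195)
P(in Rainy after 4 days) = 0.3066

0.3066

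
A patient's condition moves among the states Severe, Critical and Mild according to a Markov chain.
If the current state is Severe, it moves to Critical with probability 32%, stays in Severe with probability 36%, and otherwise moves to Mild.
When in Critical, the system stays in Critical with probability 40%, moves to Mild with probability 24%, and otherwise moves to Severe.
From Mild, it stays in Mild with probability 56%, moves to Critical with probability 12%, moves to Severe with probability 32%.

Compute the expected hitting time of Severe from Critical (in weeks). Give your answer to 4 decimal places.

2.8912

Let t(s) be the expected number of weeks to first reach Severe from state s, with t(Severe) = 0. Conditioning on the first week:
t(Critical) = 1 + 0.4·t(Critical) + 0.24·t(Mild)
t(Mild) = 1 + 0.12·t(Critical) + 0.56·t(Mild)
Solving: t(Critical) = 2.8912, t(Mild) = 3.0612.
Expected weeks from Critical to Severe: 2.8912.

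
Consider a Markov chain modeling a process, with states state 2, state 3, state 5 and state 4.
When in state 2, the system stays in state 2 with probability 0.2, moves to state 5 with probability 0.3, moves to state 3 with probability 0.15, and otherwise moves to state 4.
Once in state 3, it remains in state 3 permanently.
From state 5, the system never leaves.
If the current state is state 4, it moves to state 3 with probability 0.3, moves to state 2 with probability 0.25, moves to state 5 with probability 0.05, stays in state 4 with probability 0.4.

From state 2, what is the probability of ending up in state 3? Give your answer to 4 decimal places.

Let h(s) be the probability of absorption at state 3 starting from transient state s. Then h(state 3) = 1 and h(state 5) = 0. By first-step analysis:
h(state 2) = 0.2·h(state 2) + 0.15·1 + 0.3·0 + 0.35·h(state 4)
h(state 4) = 0.25·h(state 2) + 0.3·1 + 0.05·0 + 0.4·h(state 4)
Solving: h(state 2) = 0.4968, h(state 4) = 0.7070.
Starting from state 2, the probability is 0.4968.

0.4968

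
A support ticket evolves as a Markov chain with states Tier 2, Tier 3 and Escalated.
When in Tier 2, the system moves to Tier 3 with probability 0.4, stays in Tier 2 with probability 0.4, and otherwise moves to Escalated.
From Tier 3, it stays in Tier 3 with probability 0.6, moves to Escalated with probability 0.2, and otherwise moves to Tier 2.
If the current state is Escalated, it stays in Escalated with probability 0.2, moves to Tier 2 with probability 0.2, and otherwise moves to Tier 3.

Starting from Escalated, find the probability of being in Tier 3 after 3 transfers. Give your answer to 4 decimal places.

Propagate the distribution vector 3 transfers from Escalated.
After 0 transfers: (0.0000, 0.0000, 1.0000)
After 1 transfer: (0.2000, 0.6000, 0.2000)
After 2 transfers: (0.2400, 0.5600, 0.2000)
After 3 transfers: (0.2480, 0.5520, 0.2000)
P(in Tier 3 after 3 transfers) = 0.5520

0.5520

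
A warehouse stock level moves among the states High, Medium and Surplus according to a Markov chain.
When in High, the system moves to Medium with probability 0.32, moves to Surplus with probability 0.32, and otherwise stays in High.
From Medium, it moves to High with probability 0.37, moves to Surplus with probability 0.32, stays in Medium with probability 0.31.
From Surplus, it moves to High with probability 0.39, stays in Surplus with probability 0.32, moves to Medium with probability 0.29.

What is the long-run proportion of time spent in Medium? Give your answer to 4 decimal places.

0.3073

Let the stationary distribution be π with π = πP and π_1 + π_2 + π_3 = 1.
π_1 = 0.36·π_1 + 0.37·π_2 + 0.39·π_3
π_2 = 0.32·π_1 + 0.31·π_2 + 0.29·π_3
Solving with the normalization constraint gives π = (0.3727, 0.3073, 0.3200).
So the stationary probability of Medium is 0.3073.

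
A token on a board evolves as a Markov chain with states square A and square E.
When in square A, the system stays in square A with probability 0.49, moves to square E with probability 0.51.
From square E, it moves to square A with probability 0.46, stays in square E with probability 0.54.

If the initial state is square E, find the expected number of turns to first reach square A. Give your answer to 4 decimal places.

2.1739

Let t(s) be the expected number of turns to first reach square A from state s, with t(square A) = 0. Conditioning on the first turn:
t(square E) = 1 + 0.54·t(square E)
Solving: t(square E) = 2.1739.
Expected turns from square E to square A: 2.1739.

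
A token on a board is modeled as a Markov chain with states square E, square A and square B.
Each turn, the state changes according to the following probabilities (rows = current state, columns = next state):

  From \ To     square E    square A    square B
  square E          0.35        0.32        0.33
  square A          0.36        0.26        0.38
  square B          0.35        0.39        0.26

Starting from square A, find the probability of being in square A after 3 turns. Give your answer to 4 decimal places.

Propagate the distribution vector 3 turns from square A.
After 0 turns: (0.0000, 1.0000, 0.0000)
After 1 turn: (0.3600, 0.2600, 0.3800)
After 2 turns: (0.3526, 0.3310, 0.3164)
After 3 turns: (0.3533, 0.3223, 0.3244)
P(in square A after 3 turns) = 0.3223

0.3223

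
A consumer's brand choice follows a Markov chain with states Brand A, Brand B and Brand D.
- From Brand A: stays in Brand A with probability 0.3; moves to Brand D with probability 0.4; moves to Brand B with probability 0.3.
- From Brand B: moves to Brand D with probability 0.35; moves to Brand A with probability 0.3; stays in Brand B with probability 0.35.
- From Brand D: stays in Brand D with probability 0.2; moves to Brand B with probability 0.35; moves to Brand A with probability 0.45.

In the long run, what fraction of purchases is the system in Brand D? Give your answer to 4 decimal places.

Let the stationary distribution be π with π = πP and π_1 + π_2 + π_3 = 1.
π_1 = 0.3·π_1 + 0.3·π_2 + 0.45·π_3
π_2 = 0.3·π_1 + 0.35·π_2 + 0.35·π_3
Solving with the normalization constraint gives π = (0.3479, 0.3326, 0.3195).
So the stationary probability of Brand D is 0.3195.

0.3195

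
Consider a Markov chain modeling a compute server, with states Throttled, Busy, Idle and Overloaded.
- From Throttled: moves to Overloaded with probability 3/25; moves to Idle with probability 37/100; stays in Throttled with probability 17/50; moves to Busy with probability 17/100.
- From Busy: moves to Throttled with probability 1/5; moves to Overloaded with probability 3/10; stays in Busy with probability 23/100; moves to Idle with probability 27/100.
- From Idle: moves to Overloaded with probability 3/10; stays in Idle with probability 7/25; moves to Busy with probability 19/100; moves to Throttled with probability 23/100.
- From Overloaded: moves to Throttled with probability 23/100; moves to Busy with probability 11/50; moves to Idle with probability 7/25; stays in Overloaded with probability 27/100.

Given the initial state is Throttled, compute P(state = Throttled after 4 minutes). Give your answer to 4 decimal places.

Propagate the distribution vector 4 minutes from Throttled.
After 0 minutes: (1.0000, 0.0000, 0.0000, 0.0000)
After 1 minute: (0.3400, 0.1700, 0.3700, 0.1200)
After 2 minutes: (0.2623, 0.1936, 0.3089, 0.2352)
After 3 minutes: (0.2530, 0.1996, 0.3017, 0.2457)
After 4 minutes: (0.2518, 0.2003, 0.3008, 0.2471)
P(in Throttled after 4 minutes) = 0.2518

0.2518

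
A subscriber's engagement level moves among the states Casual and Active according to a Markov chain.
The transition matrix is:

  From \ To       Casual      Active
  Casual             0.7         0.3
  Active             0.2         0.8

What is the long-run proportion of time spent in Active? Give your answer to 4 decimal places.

Let the stationary distribution be π with π = πP and π_1 + π_2 = 1.
π_1 = 0.7·π_1 + 0.2·π_2
Solving with the normalization constraint gives π = (0.4000, 0.6000).
So the stationary probability of Active is 0.6000.

0.6000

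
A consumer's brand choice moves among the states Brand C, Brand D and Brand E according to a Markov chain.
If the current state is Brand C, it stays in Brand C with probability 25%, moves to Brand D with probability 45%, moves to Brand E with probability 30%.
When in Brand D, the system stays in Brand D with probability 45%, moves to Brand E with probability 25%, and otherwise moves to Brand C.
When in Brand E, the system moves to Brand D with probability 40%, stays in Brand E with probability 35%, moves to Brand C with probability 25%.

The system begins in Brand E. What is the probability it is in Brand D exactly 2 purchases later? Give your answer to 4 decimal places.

0.4325

Sum over the intermediate state after 1 purchase:
P = P(Brand E→Brand C)·P(Brand C→Brand D) + P(Brand E→Brand D)·P(Brand D→Brand D) + P(Brand E→Brand E)·P(Brand E→Brand D)
  = 0.25×0.45 + 0.4×0.45 + 0.35×0.4
  = 0.1125 + 0.1800 + 0.1400 = 0.4325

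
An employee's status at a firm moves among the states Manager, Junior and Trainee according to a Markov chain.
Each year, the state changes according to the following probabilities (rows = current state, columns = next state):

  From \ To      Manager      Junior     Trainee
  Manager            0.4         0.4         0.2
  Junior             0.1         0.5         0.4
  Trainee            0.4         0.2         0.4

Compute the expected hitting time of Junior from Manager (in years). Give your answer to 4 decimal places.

Let t(s) be the expected number of years to first reach Junior from state s, with t(Junior) = 0. Conditioning on the first year:
t(Manager) = 1 + 0.4·t(Manager) + 0.2·t(Trainee)
t(Trainee) = 1 + 0.4·t(Manager) + 0.4·t(Trainee)
Solving: t(Manager) = 2.8571, t(Trainee) = 3.5714.
Expected years from Manager to Junior: 2.8571.

2.8571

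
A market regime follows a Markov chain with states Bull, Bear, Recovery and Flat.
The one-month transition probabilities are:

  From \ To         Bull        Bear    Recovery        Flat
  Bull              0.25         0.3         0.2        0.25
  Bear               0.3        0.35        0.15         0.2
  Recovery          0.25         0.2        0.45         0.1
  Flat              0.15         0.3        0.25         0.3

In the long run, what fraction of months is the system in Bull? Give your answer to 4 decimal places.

0.2437

Let the stationary distribution be π with π = πP and π_1 + π_2 + π_3 + π_4 = 1.
π_1 = 0.25·π_1 + 0.3·π_2 + 0.25·π_3 + 0.15·π_4
π_2 = 0.3·π_1 + 0.35·π_2 + 0.2·π_3 + 0.3·π_4
π_3 = 0.2·π_1 + 0.15·π_2 + 0.45·π_3 + 0.25·π_4
Solving with the normalization constraint gives π = (0.2437, 0.2883, 0.2612, 0.2067).
So the stationary probability of Bull is 0.2437.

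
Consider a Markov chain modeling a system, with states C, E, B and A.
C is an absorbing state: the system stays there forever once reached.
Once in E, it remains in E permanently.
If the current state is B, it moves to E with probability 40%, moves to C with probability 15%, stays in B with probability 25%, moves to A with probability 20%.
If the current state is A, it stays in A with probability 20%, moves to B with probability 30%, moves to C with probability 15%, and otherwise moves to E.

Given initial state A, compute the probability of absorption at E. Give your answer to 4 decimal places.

Let h(s) be the probability of absorption at E starting from transient state s. Then h(E) = 1 and h(C) = 0. By first-step analysis:
h(B) = 0.15·0 + 0.4·1 + 0.25·h(B) + 0.2·h(A)
h(A) = 0.15·0 + 0.35·1 + 0.3·h(B) + 0.2·h(A)
Solving: h(B) = 0.7222, h(A) = 0.7083.
Starting from A, the probability is 0.7083.

0.7083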